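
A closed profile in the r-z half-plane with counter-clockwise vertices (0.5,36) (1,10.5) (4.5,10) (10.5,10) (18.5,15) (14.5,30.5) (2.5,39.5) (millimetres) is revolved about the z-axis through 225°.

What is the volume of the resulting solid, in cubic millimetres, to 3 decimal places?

Volume = 11876.202 mm³

Profile (r,z), 7 vertices: (0.5,36) (1,10.5) (4.5,10) (10.5,10) (18.5,15) (14.5,30.5) (2.5,39.5)
edge 0: (0.5,36)→(1,10.5)  cross = 0.5·10.5 − 1·36 = -30.7500; (r_i+r_j)·cross = 1.5·-30.7500 = -46.1250
edge 1: (1,10.5)→(4.5,10)  cross = 1·10 − 4.5·10.5 = -37.2500; (r_i+r_j)·cross = 5.5·-37.2500 = -204.8750
edge 2: (4.5,10)→(10.5,10)  cross = 4.5·10 − 10.5·10 = -60.0000; (r_i+r_j)·cross = 15·-60.0000 = -900.0000
edge 3: (10.5,10)→(18.5,15)  cross = 10.5·15 − 18.5·10 = -27.5000; (r_i+r_j)·cross = 29·-27.5000 = -797.5000
edge 4: (18.5,15)→(14.5,30.5)  cross = 18.5·30.5 − 14.5·15 = 346.7500; (r_i+r_j)·cross = 33·346.7500 = 11442.7500
edge 5: (14.5,30.5)→(2.5,39.5)  cross = 14.5·39.5 − 2.5·30.5 = 496.5000; (r_i+r_j)·cross = 17·496.5000 = 8440.5000
edge 6: (2.5,39.5)→(0.5,36)  cross = 2.5·36 − 0.5·39.5 = 70.2500; (r_i+r_j)·cross = 3·70.2500 = 210.7500
Σcross = 758.0000 → A = |Σcross|/2 = 379.0000 mm²
Σ(r_i+r_j)·cross = 18145.5000 → first moment M = |Σ|/6 = 3024.2500
R_c = M/A = 3024.2500/379.0000 = 7.9796 mm
θ = 225° = 3.926991 rad
V = θ·R_c·A = 3.926991·7.9796·379.0000 = 11876.202 mm³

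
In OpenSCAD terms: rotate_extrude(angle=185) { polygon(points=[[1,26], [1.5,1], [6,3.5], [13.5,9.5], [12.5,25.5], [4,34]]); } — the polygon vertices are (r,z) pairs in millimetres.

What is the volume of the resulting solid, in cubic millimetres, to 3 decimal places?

Profile (r,z), 6 vertices: (1,26) (1.5,1) (6,3.5) (13.5,9.5) (12.5,25.5) (4,34)
edge 0: (1,26)→(1.5,1)  cross = 1·1 − 1.5·26 = -38.0000; (r_i+r_j)·cross = 2.5·-38.0000 = -95.0000
edge 1: (1.5,1)→(6,3.5)  cross = 1.5·3.5 − 6·1 = -0.7500; (r_i+r_j)·cross = 7.5·-0.7500 = -5.6250
edge 2: (6,3.5)→(13.5,9.5)  cross = 6·9.5 − 13.5·3.5 = 9.7500; (r_i+r_j)·cross = 19.5·9.7500 = 190.1250
edge 3: (13.5,9.5)→(12.5,25.5)  cross = 13.5·25.5 − 12.5·9.5 = 225.5000; (r_i+r_j)·cross = 26·225.5000 = 5863.0000
edge 4: (12.5,25.5)→(4,34)  cross = 12.5·34 − 4·25.5 = 323.0000; (r_i+r_j)·cross = 16.5·323.0000 = 5329.5000
edge 5: (4,34)→(1,26)  cross = 4·26 − 1·34 = 70.0000; (r_i+r_j)·cross = 5·70.0000 = 350.0000
Σcross = 589.5000 → A = |Σcross|/2 = 294.7500 mm²
Σ(r_i+r_j)·cross = 11632.0000 → first moment M = |Σ|/6 = 1938.6667
R_c = M/A = 1938.6667/294.7500 = 6.5773 mm
θ = 185° = 3.228859 rad
V = θ·R_c·A = 3.228859·6.5773·294.7500 = 6259.682 mm³

Volume = 6259.682 mm³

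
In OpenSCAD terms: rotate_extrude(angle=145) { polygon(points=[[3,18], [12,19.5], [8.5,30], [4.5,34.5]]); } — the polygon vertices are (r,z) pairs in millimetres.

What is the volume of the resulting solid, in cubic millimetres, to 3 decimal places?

Profile (r,z), 4 vertices: (3,18) (12,19.5) (8.5,30) (4.5,34.5)
edge 0: (3,18)→(12,19.5)  cross = 3·19.5 − 12·18 = -157.5000; (r_i+r_j)·cross = 15·-157.5000 = -2362.5000
edge 1: (12,19.5)→(8.5,30)  cross = 12·30 − 8.5·19.5 = 194.2500; (r_i+r_j)·cross = 20.5·194.2500 = 3982.1250
edge 2: (8.5,30)→(4.5,34.5)  cross = 8.5·34.5 − 4.5·30 = 158.2500; (r_i+r_j)·cross = 13·158.2500 = 2057.2500
edge 3: (4.5,34.5)→(3,18)  cross = 4.5·18 − 3·34.5 = -22.5000; (r_i+r_j)·cross = 7.5·-22.5000 = -168.7500
Σcross = 172.5000 → A = |Σcross|/2 = 86.2500 mm²
Σ(r_i+r_j)·cross = 3508.1250 → first moment M = |Σ|/6 = 584.6875
R_c = M/A = 584.6875/86.2500 = 6.7790 mm
θ = 145° = 2.530727 rad
V = θ·R_c·A = 2.530727·6.7790·86.2500 = 1479.685 mm³

Volume = 1479.685 mm³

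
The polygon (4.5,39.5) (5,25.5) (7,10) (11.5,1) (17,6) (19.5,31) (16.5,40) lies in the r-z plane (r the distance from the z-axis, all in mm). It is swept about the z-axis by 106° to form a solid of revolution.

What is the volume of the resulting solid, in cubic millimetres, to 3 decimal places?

Volume = 9772.460 mm³

Profile (r,z), 7 vertices: (4.5,39.5) (5,25.5) (7,10) (11.5,1) (17,6) (19.5,31) (16.5,40)
edge 0: (4.5,39.5)→(5,25.5)  cross = 4.5·25.5 − 5·39.5 = -82.7500; (r_i+r_j)·cross = 9.5·-82.7500 = -786.1250
edge 1: (5,25.5)→(7,10)  cross = 5·10 − 7·25.5 = -128.5000; (r_i+r_j)·cross = 12·-128.5000 = -1542.0000
edge 2: (7,10)→(11.5,1)  cross = 7·1 − 11.5·10 = -108.0000; (r_i+r_j)·cross = 18.5·-108.0000 = -1998.0000
edge 3: (11.5,1)→(17,6)  cross = 11.5·6 − 17·1 = 52.0000; (r_i+r_j)·cross = 28.5·52.0000 = 1482.0000
edge 4: (17,6)→(19.5,31)  cross = 17·31 − 19.5·6 = 410.0000; (r_i+r_j)·cross = 36.5·410.0000 = 14965.0000
edge 5: (19.5,31)→(16.5,40)  cross = 19.5·40 − 16.5·31 = 268.5000; (r_i+r_j)·cross = 36·268.5000 = 9666.0000
edge 6: (16.5,40)→(4.5,39.5)  cross = 16.5·39.5 − 4.5·40 = 471.7500; (r_i+r_j)·cross = 21·471.7500 = 9906.7500
Σcross = 883.0000 → A = |Σcross|/2 = 441.5000 mm²
Σ(r_i+r_j)·cross = 31693.6250 → first moment M = |Σ|/6 = 5282.2708
R_c = M/A = 5282.2708/441.5000 = 11.9644 mm
θ = 106° = 1.850049 rad
V = θ·R_c·A = 1.850049·11.9644·441.5000 = 9772.460 mm³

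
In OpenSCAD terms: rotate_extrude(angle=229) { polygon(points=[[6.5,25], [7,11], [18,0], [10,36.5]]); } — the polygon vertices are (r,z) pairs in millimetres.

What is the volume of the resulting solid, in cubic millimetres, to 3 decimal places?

Profile (r,z), 4 vertices: (6.5,25) (7,11) (18,0) (10,36.5)
edge 0: (6.5,25)→(7,11)  cross = 6.5·11 − 7·25 = -103.5000; (r_i+r_j)·cross = 13.5·-103.5000 = -1397.2500
edge 1: (7,11)→(18,0)  cross = 7·0 − 18·11 = -198.0000; (r_i+r_j)·cross = 25·-198.0000 = -4950.0000
edge 2: (18,0)→(10,36.5)  cross = 18·36.5 − 10·0 = 657.0000; (r_i+r_j)·cross = 28·657.0000 = 18396.0000
edge 3: (10,36.5)→(6.5,25)  cross = 10·25 − 6.5·36.5 = 12.7500; (r_i+r_j)·cross = 16.5·12.7500 = 210.3750
Σcross = 368.2500 → A = |Σcross|/2 = 184.1250 mm²
Σ(r_i+r_j)·cross = 12259.1250 → first moment M = |Σ|/6 = 2043.1875
R_c = M/A = 2043.1875/184.1250 = 11.0967 mm
θ = 229° = 3.996804 rad
V = θ·R_c·A = 3.996804·11.0967·184.1250 = 8166.220 mm³

Volume = 8166.220 mm³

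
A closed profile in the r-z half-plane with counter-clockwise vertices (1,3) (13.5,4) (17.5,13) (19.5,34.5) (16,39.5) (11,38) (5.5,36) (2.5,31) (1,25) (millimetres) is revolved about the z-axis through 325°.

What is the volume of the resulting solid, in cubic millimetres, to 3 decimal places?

Volume = 30184.897 mm³

Profile (r,z), 9 vertices: (1,3) (13.5,4) (17.5,13) (19.5,34.5) (16,39.5) (11,38) (5.5,36) (2.5,31) (1,25)
edge 0: (1,3)→(13.5,4)  cross = 1·4 − 13.5·3 = -36.5000; (r_i+r_j)·cross = 14.5·-36.5000 = -529.2500
edge 1: (13.5,4)→(17.5,13)  cross = 13.5·13 − 17.5·4 = 105.5000; (r_i+r_j)·cross = 31·105.5000 = 3270.5000
edge 2: (17.5,13)→(19.5,34.5)  cross = 17.5·34.5 − 19.5·13 = 350.2500; (r_i+r_j)·cross = 37·350.2500 = 12959.2500
edge 3: (19.5,34.5)→(16,39.5)  cross = 19.5·39.5 − 16·34.5 = 218.2500; (r_i+r_j)·cross = 35.5·218.2500 = 7747.8750
edge 4: (16,39.5)→(11,38)  cross = 16·38 − 11·39.5 = 173.5000; (r_i+r_j)·cross = 27·173.5000 = 4684.5000
edge 5: (11,38)→(5.5,36)  cross = 11·36 − 5.5·38 = 187.0000; (r_i+r_j)·cross = 16.5·187.0000 = 3085.5000
edge 6: (5.5,36)→(2.5,31)  cross = 5.5·31 − 2.5·36 = 80.5000; (r_i+r_j)·cross = 8·80.5000 = 644.0000
edge 7: (2.5,31)→(1,25)  cross = 2.5·25 − 1·31 = 31.5000; (r_i+r_j)·cross = 3.5·31.5000 = 110.2500
edge 8: (1,25)→(1,3)  cross = 1·3 − 1·25 = -22.0000; (r_i+r_j)·cross = 2·-22.0000 = -44.0000
Σcross = 1088.0000 → A = |Σcross|/2 = 544.0000 mm²
Σ(r_i+r_j)·cross = 31928.6250 → first moment M = |Σ|/6 = 5321.4375
R_c = M/A = 5321.4375/544.0000 = 9.7821 mm
θ = 325° = 5.672320 rad
V = θ·R_c·A = 5.672320·9.7821·544.0000 = 30184.897 mm³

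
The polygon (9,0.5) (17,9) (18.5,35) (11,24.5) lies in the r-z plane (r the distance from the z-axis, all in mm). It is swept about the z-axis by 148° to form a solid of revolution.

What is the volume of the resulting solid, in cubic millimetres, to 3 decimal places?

Profile (r,z), 4 vertices: (9,0.5) (17,9) (18.5,35) (11,24.5)
edge 0: (9,0.5)→(17,9)  cross = 9·9 − 17·0.5 = 72.5000; (r_i+r_j)·cross = 26·72.5000 = 1885.0000
edge 1: (17,9)→(18.5,35)  cross = 17·35 − 18.5·9 = 428.5000; (r_i+r_j)·cross = 35.5·428.5000 = 15211.7500
edge 2: (18.5,35)→(11,24.5)  cross = 18.5·24.5 − 11·35 = 68.2500; (r_i+r_j)·cross = 29.5·68.2500 = 2013.3750
edge 3: (11,24.5)→(9,0.5)  cross = 11·0.5 − 9·24.5 = -215.0000; (r_i+r_j)·cross = 20·-215.0000 = -4300.0000
Σcross = 354.2500 → A = |Σcross|/2 = 177.1250 mm²
Σ(r_i+r_j)·cross = 14810.1250 → first moment M = |Σ|/6 = 2468.3542
R_c = M/A = 2468.3542/177.1250 = 13.9357 mm
θ = 148° = 2.583087 rad
V = θ·R_c·A = 2.583087·13.9357·177.1250 = 6375.974 mm³

Volume = 6375.974 mm³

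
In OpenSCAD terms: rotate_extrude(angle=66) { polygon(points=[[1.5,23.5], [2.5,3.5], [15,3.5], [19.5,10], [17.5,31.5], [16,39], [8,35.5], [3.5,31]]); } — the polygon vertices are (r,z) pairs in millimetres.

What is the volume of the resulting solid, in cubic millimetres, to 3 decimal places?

Profile (r,z), 8 vertices: (1.5,23.5) (2.5,3.5) (15,3.5) (19.5,10) (17.5,31.5) (16,39) (8,35.5) (3.5,31)
edge 0: (1.5,23.5)→(2.5,3.5)  cross = 1.5·3.5 − 2.5·23.5 = -53.5000; (r_i+r_j)·cross = 4·-53.5000 = -214.0000
edge 1: (2.5,3.5)→(15,3.5)  cross = 2.5·3.5 − 15·3.5 = -43.7500; (r_i+r_j)·cross = 17.5·-43.7500 = -765.6250
edge 2: (15,3.5)→(19.5,10)  cross = 15·10 − 19.5·3.5 = 81.7500; (r_i+r_j)·cross = 34.5·81.7500 = 2820.3750
edge 3: (19.5,10)→(17.5,31.5)  cross = 19.5·31.5 − 17.5·10 = 439.2500; (r_i+r_j)·cross = 37·439.2500 = 16252.2500
edge 4: (17.5,31.5)→(16,39)  cross = 17.5·39 − 16·31.5 = 178.5000; (r_i+r_j)·cross = 33.5·178.5000 = 5979.7500
edge 5: (16,39)→(8,35.5)  cross = 16·35.5 − 8·39 = 256.0000; (r_i+r_j)·cross = 24·256.0000 = 6144.0000
edge 6: (8,35.5)→(3.5,31)  cross = 8·31 − 3.5·35.5 = 123.7500; (r_i+r_j)·cross = 11.5·123.7500 = 1423.1250
edge 7: (3.5,31)→(1.5,23.5)  cross = 3.5·23.5 − 1.5·31 = 35.7500; (r_i+r_j)·cross = 5·35.7500 = 178.7500
Σcross = 1017.7500 → A = |Σcross|/2 = 508.8750 mm²
Σ(r_i+r_j)·cross = 31818.6250 → first moment M = |Σ|/6 = 5303.1042
R_c = M/A = 5303.1042/508.8750 = 10.4212 mm
θ = 66° = 1.151917 rad
V = θ·R_c·A = 1.151917·10.4212·508.8750 = 6108.737 mm³

Volume = 6108.737 mm³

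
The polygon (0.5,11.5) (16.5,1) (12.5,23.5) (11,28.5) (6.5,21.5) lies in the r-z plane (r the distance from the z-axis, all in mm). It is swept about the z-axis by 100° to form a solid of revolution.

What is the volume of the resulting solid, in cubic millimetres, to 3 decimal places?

Profile (r,z), 5 vertices: (0.5,11.5) (16.5,1) (12.5,23.5) (11,28.5) (6.5,21.5)
edge 0: (0.5,11.5)→(16.5,1)  cross = 0.5·1 − 16.5·11.5 = -189.2500; (r_i+r_j)·cross = 17·-189.2500 = -3217.2500
edge 1: (16.5,1)→(12.5,23.5)  cross = 16.5·23.5 − 12.5·1 = 375.2500; (r_i+r_j)·cross = 29·375.2500 = 10882.2500
edge 2: (12.5,23.5)→(11,28.5)  cross = 12.5·28.5 − 11·23.5 = 97.7500; (r_i+r_j)·cross = 23.5·97.7500 = 2297.1250
edge 3: (11,28.5)→(6.5,21.5)  cross = 11·21.5 − 6.5·28.5 = 51.2500; (r_i+r_j)·cross = 17.5·51.2500 = 896.8750
edge 4: (6.5,21.5)→(0.5,11.5)  cross = 6.5·11.5 − 0.5·21.5 = 64.0000; (r_i+r_j)·cross = 7·64.0000 = 448.0000
Σcross = 399.0000 → A = |Σcross|/2 = 199.5000 mm²
Σ(r_i+r_j)·cross = 11307.0000 → first moment M = |Σ|/6 = 1884.5000
R_c = M/A = 1884.5000/199.5000 = 9.4461 mm
θ = 100° = 1.745329 rad
V = θ·R_c·A = 1.745329·9.4461·199.5000 = 3289.073 mm³

Volume = 3289.073 mm³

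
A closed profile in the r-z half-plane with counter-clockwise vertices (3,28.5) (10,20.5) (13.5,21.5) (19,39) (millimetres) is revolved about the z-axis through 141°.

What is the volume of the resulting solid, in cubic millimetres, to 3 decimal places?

Profile (r,z), 4 vertices: (3,28.5) (10,20.5) (13.5,21.5) (19,39)
edge 0: (3,28.5)→(10,20.5)  cross = 3·20.5 − 10·28.5 = -223.5000; (r_i+r_j)·cross = 13·-223.5000 = -2905.5000
edge 1: (10,20.5)→(13.5,21.5)  cross = 10·21.5 − 13.5·20.5 = -61.7500; (r_i+r_j)·cross = 23.5·-61.7500 = -1451.1250
edge 2: (13.5,21.5)→(19,39)  cross = 13.5·39 − 19·21.5 = 118.0000; (r_i+r_j)·cross = 32.5·118.0000 = 3835.0000
edge 3: (19,39)→(3,28.5)  cross = 19·28.5 − 3·39 = 424.5000; (r_i+r_j)·cross = 22·424.5000 = 9339.0000
Σcross = 257.2500 → A = |Σcross|/2 = 128.6250 mm²
Σ(r_i+r_j)·cross = 8817.3750 → first moment M = |Σ|/6 = 1469.5625
R_c = M/A = 1469.5625/128.6250 = 11.4252 mm
θ = 141° = 2.460914 rad
V = θ·R_c·A = 2.460914·11.4252·128.6250 = 3616.467 mm³

Volume = 3616.467 mm³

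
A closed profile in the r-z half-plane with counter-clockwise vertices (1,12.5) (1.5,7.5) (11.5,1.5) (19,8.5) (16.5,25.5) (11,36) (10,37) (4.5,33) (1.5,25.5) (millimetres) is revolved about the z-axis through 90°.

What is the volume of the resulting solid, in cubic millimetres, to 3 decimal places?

Volume = 6693.294 mm³

Profile (r,z), 9 vertices: (1,12.5) (1.5,7.5) (11.5,1.5) (19,8.5) (16.5,25.5) (11,36) (10,37) (4.5,33) (1.5,25.5)
edge 0: (1,12.5)→(1.5,7.5)  cross = 1·7.5 − 1.5·12.5 = -11.2500; (r_i+r_j)·cross = 2.5·-11.2500 = -28.1250
edge 1: (1.5,7.5)→(11.5,1.5)  cross = 1.5·1.5 − 11.5·7.5 = -84.0000; (r_i+r_j)·cross = 13·-84.0000 = -1092.0000
edge 2: (11.5,1.5)→(19,8.5)  cross = 11.5·8.5 − 19·1.5 = 69.2500; (r_i+r_j)·cross = 30.5·69.2500 = 2112.1250
edge 3: (19,8.5)→(16.5,25.5)  cross = 19·25.5 − 16.5·8.5 = 344.2500; (r_i+r_j)·cross = 35.5·344.2500 = 12220.8750
edge 4: (16.5,25.5)→(11,36)  cross = 16.5·36 − 11·25.5 = 313.5000; (r_i+r_j)·cross = 27.5·313.5000 = 8621.2500
edge 5: (11,36)→(10,37)  cross = 11·37 − 10·36 = 47.0000; (r_i+r_j)·cross = 21·47.0000 = 987.0000
edge 6: (10,37)→(4.5,33)  cross = 10·33 − 4.5·37 = 163.5000; (r_i+r_j)·cross = 14.5·163.5000 = 2370.7500
edge 7: (4.5,33)→(1.5,25.5)  cross = 4.5·25.5 − 1.5·33 = 65.2500; (r_i+r_j)·cross = 6·65.2500 = 391.5000
edge 8: (1.5,25.5)→(1,12.5)  cross = 1.5·12.5 − 1·25.5 = -6.7500; (r_i+r_j)·cross = 2.5·-6.7500 = -16.8750
Σcross = 900.7500 → A = |Σcross|/2 = 450.3750 mm²
Σ(r_i+r_j)·cross = 25566.5000 → first moment M = |Σ|/6 = 4261.0833
R_c = M/A = 4261.0833/450.3750 = 9.4612 mm
θ = 90° = 1.570796 rad
V = θ·R_c·A = 1.570796·9.4612·450.3750 = 6693.294 mm³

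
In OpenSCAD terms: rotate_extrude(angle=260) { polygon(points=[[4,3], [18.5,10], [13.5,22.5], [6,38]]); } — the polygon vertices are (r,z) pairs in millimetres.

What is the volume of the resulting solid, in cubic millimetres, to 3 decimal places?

Volume = 11104.323 mm³

Profile (r,z), 4 vertices: (4,3) (18.5,10) (13.5,22.5) (6,38)
edge 0: (4,3)→(18.5,10)  cross = 4·10 − 18.5·3 = -15.5000; (r_i+r_j)·cross = 22.5·-15.5000 = -348.7500
edge 1: (18.5,10)→(13.5,22.5)  cross = 18.5·22.5 − 13.5·10 = 281.2500; (r_i+r_j)·cross = 32·281.2500 = 9000.0000
edge 2: (13.5,22.5)→(6,38)  cross = 13.5·38 − 6·22.5 = 378.0000; (r_i+r_j)·cross = 19.5·378.0000 = 7371.0000
edge 3: (6,38)→(4,3)  cross = 6·3 − 4·38 = -134.0000; (r_i+r_j)·cross = 10·-134.0000 = -1340.0000
Σcross = 509.7500 → A = |Σcross|/2 = 254.8750 mm²
Σ(r_i+r_j)·cross = 14682.2500 → first moment M = |Σ|/6 = 2447.0417
R_c = M/A = 2447.0417/254.8750 = 9.6009 mm
θ = 260° = 4.537856 rad
V = θ·R_c·A = 4.537856·9.6009·254.8750 = 11104.323 mm³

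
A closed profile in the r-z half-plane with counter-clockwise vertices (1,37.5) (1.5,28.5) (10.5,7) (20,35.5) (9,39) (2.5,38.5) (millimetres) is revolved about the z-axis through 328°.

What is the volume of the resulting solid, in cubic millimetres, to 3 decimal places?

Volume = 19059.249 mm³

Profile (r,z), 6 vertices: (1,37.5) (1.5,28.5) (10.5,7) (20,35.5) (9,39) (2.5,38.5)
edge 0: (1,37.5)→(1.5,28.5)  cross = 1·28.5 − 1.5·37.5 = -27.7500; (r_i+r_j)·cross = 2.5·-27.7500 = -69.3750
edge 1: (1.5,28.5)→(10.5,7)  cross = 1.5·7 − 10.5·28.5 = -288.7500; (r_i+r_j)·cross = 12·-288.7500 = -3465.0000
edge 2: (10.5,7)→(20,35.5)  cross = 10.5·35.5 − 20·7 = 232.7500; (r_i+r_j)·cross = 30.5·232.7500 = 7098.8750
edge 3: (20,35.5)→(9,39)  cross = 20·39 − 9·35.5 = 460.5000; (r_i+r_j)·cross = 29·460.5000 = 13354.5000
edge 4: (9,39)→(2.5,38.5)  cross = 9·38.5 − 2.5·39 = 249.0000; (r_i+r_j)·cross = 11.5·249.0000 = 2863.5000
edge 5: (2.5,38.5)→(1,37.5)  cross = 2.5·37.5 − 1·38.5 = 55.2500; (r_i+r_j)·cross = 3.5·55.2500 = 193.3750
Σcross = 681.0000 → A = |Σcross|/2 = 340.5000 mm²
Σ(r_i+r_j)·cross = 19975.8750 → first moment M = |Σ|/6 = 3329.3125
R_c = M/A = 3329.3125/340.5000 = 9.7777 mm
θ = 328° = 5.724680 rad
V = θ·R_c·A = 5.724680·9.7777·340.5000 = 19059.249 mm³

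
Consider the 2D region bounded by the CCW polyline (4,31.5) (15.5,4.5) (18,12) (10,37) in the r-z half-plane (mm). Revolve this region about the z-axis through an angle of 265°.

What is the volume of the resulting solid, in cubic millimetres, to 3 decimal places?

Volume = 9229.914 mm³

Profile (r,z), 4 vertices: (4,31.5) (15.5,4.5) (18,12) (10,37)
edge 0: (4,31.5)→(15.5,4.5)  cross = 4·4.5 − 15.5·31.5 = -470.2500; (r_i+r_j)·cross = 19.5·-470.2500 = -9169.8750
edge 1: (15.5,4.5)→(18,12)  cross = 15.5·12 − 18·4.5 = 105.0000; (r_i+r_j)·cross = 33.5·105.0000 = 3517.5000
edge 2: (18,12)→(10,37)  cross = 18·37 − 10·12 = 546.0000; (r_i+r_j)·cross = 28·546.0000 = 15288.0000
edge 3: (10,37)→(4,31.5)  cross = 10·31.5 − 4·37 = 167.0000; (r_i+r_j)·cross = 14·167.0000 = 2338.0000
Σcross = 347.7500 → A = |Σcross|/2 = 173.8750 mm²
Σ(r_i+r_j)·cross = 11973.6250 → first moment M = |Σ|/6 = 1995.6042
R_c = M/A = 1995.6042/173.8750 = 11.4772 mm
θ = 265° = 4.625123 rad
V = θ·R_c·A = 4.625123·11.4772·173.8750 = 9229.914 mm³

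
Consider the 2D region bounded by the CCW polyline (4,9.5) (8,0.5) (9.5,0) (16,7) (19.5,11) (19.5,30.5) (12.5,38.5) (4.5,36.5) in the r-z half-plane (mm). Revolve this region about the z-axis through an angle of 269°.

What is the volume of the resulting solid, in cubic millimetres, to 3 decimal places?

Volume = 25598.354 mm³

Profile (r,z), 8 vertices: (4,9.5) (8,0.5) (9.5,0) (16,7) (19.5,11) (19.5,30.5) (12.5,38.5) (4.5,36.5)
edge 0: (4,9.5)→(8,0.5)  cross = 4·0.5 − 8·9.5 = -74.0000; (r_i+r_j)·cross = 12·-74.0000 = -888.0000
edge 1: (8,0.5)→(9.5,0)  cross = 8·0 − 9.5·0.5 = -4.7500; (r_i+r_j)·cross = 17.5·-4.7500 = -83.1250
edge 2: (9.5,0)→(16,7)  cross = 9.5·7 − 16·0 = 66.5000; (r_i+r_j)·cross = 25.5·66.5000 = 1695.7500
edge 3: (16,7)→(19.5,11)  cross = 16·11 − 19.5·7 = 39.5000; (r_i+r_j)·cross = 35.5·39.5000 = 1402.2500
edge 4: (19.5,11)→(19.5,30.5)  cross = 19.5·30.5 − 19.5·11 = 380.2500; (r_i+r_j)·cross = 39·380.2500 = 14829.7500
edge 5: (19.5,30.5)→(12.5,38.5)  cross = 19.5·38.5 − 12.5·30.5 = 369.5000; (r_i+r_j)·cross = 32·369.5000 = 11824.0000
edge 6: (12.5,38.5)→(4.5,36.5)  cross = 12.5·36.5 − 4.5·38.5 = 283.0000; (r_i+r_j)·cross = 17·283.0000 = 4811.0000
edge 7: (4.5,36.5)→(4,9.5)  cross = 4.5·9.5 − 4·36.5 = -103.2500; (r_i+r_j)·cross = 8.5·-103.2500 = -877.6250
Σcross = 956.7500 → A = |Σcross|/2 = 478.3750 mm²
Σ(r_i+r_j)·cross = 32714.0000 → first moment M = |Σ|/6 = 5452.3333
R_c = M/A = 5452.3333/478.3750 = 11.3976 mm
θ = 269° = 4.694936 rad
V = θ·R_c·A = 4.694936·11.3976·478.3750 = 25598.354 mm³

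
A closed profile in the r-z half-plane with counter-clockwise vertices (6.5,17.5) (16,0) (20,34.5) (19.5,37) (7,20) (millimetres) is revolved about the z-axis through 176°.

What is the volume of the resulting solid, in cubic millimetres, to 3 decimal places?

Volume = 10033.776 mm³

Profile (r,z), 5 vertices: (6.5,17.5) (16,0) (20,34.5) (19.5,37) (7,20)
edge 0: (6.5,17.5)→(16,0)  cross = 6.5·0 − 16·17.5 = -280.0000; (r_i+r_j)·cross = 22.5·-280.0000 = -6300.0000
edge 1: (16,0)→(20,34.5)  cross = 16·34.5 − 20·0 = 552.0000; (r_i+r_j)·cross = 36·552.0000 = 19872.0000
edge 2: (20,34.5)→(19.5,37)  cross = 20·37 − 19.5·34.5 = 67.2500; (r_i+r_j)·cross = 39.5·67.2500 = 2656.3750
edge 3: (19.5,37)→(7,20)  cross = 19.5·20 − 7·37 = 131.0000; (r_i+r_j)·cross = 26.5·131.0000 = 3471.5000
edge 4: (7,20)→(6.5,17.5)  cross = 7·17.5 − 6.5·20 = -7.5000; (r_i+r_j)·cross = 13.5·-7.5000 = -101.2500
Σcross = 462.7500 → A = |Σcross|/2 = 231.3750 mm²
Σ(r_i+r_j)·cross = 19598.6250 → first moment M = |Σ|/6 = 3266.4375
R_c = M/A = 3266.4375/231.3750 = 14.1175 mm
θ = 176° = 3.071779 rad
V = θ·R_c·A = 3.071779·14.1175·231.3750 = 10033.776 mm³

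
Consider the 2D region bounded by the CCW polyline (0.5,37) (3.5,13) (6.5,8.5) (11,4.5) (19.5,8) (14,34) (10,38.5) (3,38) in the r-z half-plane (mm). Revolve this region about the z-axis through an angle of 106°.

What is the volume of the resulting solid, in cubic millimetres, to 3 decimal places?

Profile (r,z), 8 vertices: (0.5,37) (3.5,13) (6.5,8.5) (11,4.5) (19.5,8) (14,34) (10,38.5) (3,38)
edge 0: (0.5,37)→(3.5,13)  cross = 0.5·13 − 3.5·37 = -123.0000; (r_i+r_j)·cross = 4·-123.0000 = -492.0000
edge 1: (3.5,13)→(6.5,8.5)  cross = 3.5·8.5 − 6.5·13 = -54.7500; (r_i+r_j)·cross = 10·-54.7500 = -547.5000
edge 2: (6.5,8.5)→(11,4.5)  cross = 6.5·4.5 − 11·8.5 = -64.2500; (r_i+r_j)·cross = 17.5·-64.2500 = -1124.3750
edge 3: (11,4.5)→(19.5,8)  cross = 11·8 − 19.5·4.5 = 0.2500; (r_i+r_j)·cross = 30.5·0.2500 = 7.6250
edge 4: (19.5,8)→(14,34)  cross = 19.5·34 − 14·8 = 551.0000; (r_i+r_j)·cross = 33.5·551.0000 = 18458.5000
edge 5: (14,34)→(10,38.5)  cross = 14·38.5 − 10·34 = 199.0000; (r_i+r_j)·cross = 24·199.0000 = 4776.0000
edge 6: (10,38.5)→(3,38)  cross = 10·38 − 3·38.5 = 264.5000; (r_i+r_j)·cross = 13·264.5000 = 3438.5000
edge 7: (3,38)→(0.5,37)  cross = 3·37 − 0.5·38 = 92.0000; (r_i+r_j)·cross = 3.5·92.0000 = 322.0000
Σcross = 864.7500 → A = |Σcross|/2 = 432.3750 mm²
Σ(r_i+r_j)·cross = 24838.7500 → first moment M = |Σ|/6 = 4139.7917
R_c = M/A = 4139.7917/432.3750 = 9.5745 mm
θ = 106° = 1.850049 rad
V = θ·R_c·A = 1.850049·9.5745·432.3750 = 7658.817 mm³

Volume = 7658.817 mm³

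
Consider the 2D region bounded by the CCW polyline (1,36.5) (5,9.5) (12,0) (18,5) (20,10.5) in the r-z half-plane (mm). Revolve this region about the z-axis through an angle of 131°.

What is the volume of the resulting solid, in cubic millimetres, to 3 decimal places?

Profile (r,z), 5 vertices: (1,36.5) (5,9.5) (12,0) (18,5) (20,10.5)
edge 0: (1,36.5)→(5,9.5)  cross = 1·9.5 − 5·36.5 = -173.0000; (r_i+r_j)·cross = 6·-173.0000 = -1038.0000
edge 1: (5,9.5)→(12,0)  cross = 5·0 − 12·9.5 = -114.0000; (r_i+r_j)·cross = 17·-114.0000 = -1938.0000
edge 2: (12,0)→(18,5)  cross = 12·5 − 18·0 = 60.0000; (r_i+r_j)·cross = 30·60.0000 = 1800.0000
edge 3: (18,5)→(20,10.5)  cross = 18·10.5 − 20·5 = 89.0000; (r_i+r_j)·cross = 38·89.0000 = 3382.0000
edge 4: (20,10.5)→(1,36.5)  cross = 20·36.5 − 1·10.5 = 719.5000; (r_i+r_j)·cross = 21·719.5000 = 15109.5000
Σcross = 581.5000 → A = |Σcross|/2 = 290.7500 mm²
Σ(r_i+r_j)·cross = 17315.5000 → first moment M = |Σ|/6 = 2885.9167
R_c = M/A = 2885.9167/290.7500 = 9.9258 mm
θ = 131° = 2.286381 rad
V = θ·R_c·A = 2.286381·9.9258·290.7500 = 6598.306 mm³

Volume = 6598.306 mm³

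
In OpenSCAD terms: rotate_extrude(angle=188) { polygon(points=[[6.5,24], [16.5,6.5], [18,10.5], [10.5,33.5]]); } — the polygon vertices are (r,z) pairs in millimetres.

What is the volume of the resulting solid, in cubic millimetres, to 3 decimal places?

Volume = 4610.113 mm³

Profile (r,z), 4 vertices: (6.5,24) (16.5,6.5) (18,10.5) (10.5,33.5)
edge 0: (6.5,24)→(16.5,6.5)  cross = 6.5·6.5 − 16.5·24 = -353.7500; (r_i+r_j)·cross = 23·-353.7500 = -8136.2500
edge 1: (16.5,6.5)→(18,10.5)  cross = 16.5·10.5 − 18·6.5 = 56.2500; (r_i+r_j)·cross = 34.5·56.2500 = 1940.6250
edge 2: (18,10.5)→(10.5,33.5)  cross = 18·33.5 − 10.5·10.5 = 492.7500; (r_i+r_j)·cross = 28.5·492.7500 = 14043.3750
edge 3: (10.5,33.5)→(6.5,24)  cross = 10.5·24 − 6.5·33.5 = 34.2500; (r_i+r_j)·cross = 17·34.2500 = 582.2500
Σcross = 229.5000 → A = |Σcross|/2 = 114.7500 mm²
Σ(r_i+r_j)·cross = 8430.0000 → first moment M = |Σ|/6 = 1405.0000
R_c = M/A = 1405.0000/114.7500 = 12.2440 mm
θ = 188° = 3.281219 rad
V = θ·R_c·A = 3.281219·12.2440·114.7500 = 4610.113 mm³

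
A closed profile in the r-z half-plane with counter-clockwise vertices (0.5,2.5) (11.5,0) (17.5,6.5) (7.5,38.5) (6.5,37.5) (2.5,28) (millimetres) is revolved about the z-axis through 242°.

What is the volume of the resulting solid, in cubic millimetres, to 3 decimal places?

Volume = 13130.593 mm³

Profile (r,z), 6 vertices: (0.5,2.5) (11.5,0) (17.5,6.5) (7.5,38.5) (6.5,37.5) (2.5,28)
edge 0: (0.5,2.5)→(11.5,0)  cross = 0.5·0 − 11.5·2.5 = -28.7500; (r_i+r_j)·cross = 12·-28.7500 = -345.0000
edge 1: (11.5,0)→(17.5,6.5)  cross = 11.5·6.5 − 17.5·0 = 74.7500; (r_i+r_j)·cross = 29·74.7500 = 2167.7500
edge 2: (17.5,6.5)→(7.5,38.5)  cross = 17.5·38.5 − 7.5·6.5 = 625.0000; (r_i+r_j)·cross = 25·625.0000 = 15625.0000
edge 3: (7.5,38.5)→(6.5,37.5)  cross = 7.5·37.5 − 6.5·38.5 = 31.0000; (r_i+r_j)·cross = 14·31.0000 = 434.0000
edge 4: (6.5,37.5)→(2.5,28)  cross = 6.5·28 − 2.5·37.5 = 88.2500; (r_i+r_j)·cross = 9·88.2500 = 794.2500
edge 5: (2.5,28)→(0.5,2.5)  cross = 2.5·2.5 − 0.5·28 = -7.7500; (r_i+r_j)·cross = 3·-7.7500 = -23.2500
Σcross = 782.5000 → A = |Σcross|/2 = 391.2500 mm²
Σ(r_i+r_j)·cross = 18652.7500 → first moment M = |Σ|/6 = 3108.7917
R_c = M/A = 3108.7917/391.2500 = 7.9458 mm
θ = 242° = 4.223697 rad
V = θ·R_c·A = 4.223697·7.9458·391.2500 = 13130.593 mm³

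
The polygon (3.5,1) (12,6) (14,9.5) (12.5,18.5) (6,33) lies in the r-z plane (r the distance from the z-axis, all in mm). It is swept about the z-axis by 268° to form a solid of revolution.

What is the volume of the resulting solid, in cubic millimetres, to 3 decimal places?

Profile (r,z), 5 vertices: (3.5,1) (12,6) (14,9.5) (12.5,18.5) (6,33)
edge 0: (3.5,1)→(12,6)  cross = 3.5·6 − 12·1 = 9.0000; (r_i+r_j)·cross = 15.5·9.0000 = 139.5000
edge 1: (12,6)→(14,9.5)  cross = 12·9.5 − 14·6 = 30.0000; (r_i+r_j)·cross = 26·30.0000 = 780.0000
edge 2: (14,9.5)→(12.5,18.5)  cross = 14·18.5 − 12.5·9.5 = 140.2500; (r_i+r_j)·cross = 26.5·140.2500 = 3716.6250
edge 3: (12.5,18.5)→(6,33)  cross = 12.5·33 − 6·18.5 = 301.5000; (r_i+r_j)·cross = 18.5·301.5000 = 5577.7500
edge 4: (6,33)→(3.5,1)  cross = 6·1 − 3.5·33 = -109.5000; (r_i+r_j)·cross = 9.5·-109.5000 = -1040.2500
Σcross = 371.2500 → A = |Σcross|/2 = 185.6250 mm²
Σ(r_i+r_j)·cross = 9173.6250 → first moment M = |Σ|/6 = 1528.9375
R_c = M/A = 1528.9375/185.6250 = 8.2367 mm
θ = 268° = 4.677482 rad
V = θ·R_c·A = 4.677482·8.2367·185.6250 = 7151.578 mm³

Volume = 7151.578 mm³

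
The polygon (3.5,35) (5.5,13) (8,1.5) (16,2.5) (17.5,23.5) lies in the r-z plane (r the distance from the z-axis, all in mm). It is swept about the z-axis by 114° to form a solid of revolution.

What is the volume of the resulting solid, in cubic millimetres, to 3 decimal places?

Volume = 6484.352 mm³

Profile (r,z), 5 vertices: (3.5,35) (5.5,13) (8,1.5) (16,2.5) (17.5,23.5)
edge 0: (3.5,35)→(5.5,13)  cross = 3.5·13 − 5.5·35 = -147.0000; (r_i+r_j)·cross = 9·-147.0000 = -1323.0000
edge 1: (5.5,13)→(8,1.5)  cross = 5.5·1.5 − 8·13 = -95.7500; (r_i+r_j)·cross = 13.5·-95.7500 = -1292.6250
edge 2: (8,1.5)→(16,2.5)  cross = 8·2.5 − 16·1.5 = -4.0000; (r_i+r_j)·cross = 24·-4.0000 = -96.0000
edge 3: (16,2.5)→(17.5,23.5)  cross = 16·23.5 − 17.5·2.5 = 332.2500; (r_i+r_j)·cross = 33.5·332.2500 = 11130.3750
edge 4: (17.5,23.5)→(3.5,35)  cross = 17.5·35 − 3.5·23.5 = 530.2500; (r_i+r_j)·cross = 21·530.2500 = 11135.2500
Σcross = 615.7500 → A = |Σcross|/2 = 307.8750 mm²
Σ(r_i+r_j)·cross = 19554.0000 → first moment M = |Σ|/6 = 3259.0000
R_c = M/A = 3259.0000/307.8750 = 10.5855 mm
θ = 114° = 1.989675 rad
V = θ·R_c·A = 1.989675·10.5855·307.8750 = 6484.352 mm³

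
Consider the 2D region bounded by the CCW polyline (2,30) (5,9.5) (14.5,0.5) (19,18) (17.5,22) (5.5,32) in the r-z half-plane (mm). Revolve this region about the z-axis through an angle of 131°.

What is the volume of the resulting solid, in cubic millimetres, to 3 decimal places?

Profile (r,z), 6 vertices: (2,30) (5,9.5) (14.5,0.5) (19,18) (17.5,22) (5.5,32)
edge 0: (2,30)→(5,9.5)  cross = 2·9.5 − 5·30 = -131.0000; (r_i+r_j)·cross = 7·-131.0000 = -917.0000
edge 1: (5,9.5)→(14.5,0.5)  cross = 5·0.5 − 14.5·9.5 = -135.2500; (r_i+r_j)·cross = 19.5·-135.2500 = -2637.3750
edge 2: (14.5,0.5)→(19,18)  cross = 14.5·18 − 19·0.5 = 251.5000; (r_i+r_j)·cross = 33.5·251.5000 = 8425.2500
edge 3: (19,18)→(17.5,22)  cross = 19·22 − 17.5·18 = 103.0000; (r_i+r_j)·cross = 36.5·103.0000 = 3759.5000
edge 4: (17.5,22)→(5.5,32)  cross = 17.5·32 − 5.5·22 = 439.0000; (r_i+r_j)·cross = 23·439.0000 = 10097.0000
edge 5: (5.5,32)→(2,30)  cross = 5.5·30 − 2·32 = 101.0000; (r_i+r_j)·cross = 7.5·101.0000 = 757.5000
Σcross = 628.2500 → A = |Σcross|/2 = 314.1250 mm²
Σ(r_i+r_j)·cross = 19484.8750 → first moment M = |Σ|/6 = 3247.4792
R_c = M/A = 3247.4792/314.1250 = 10.3382 mm
θ = 131° = 2.286381 rad
V = θ·R_c·A = 2.286381·10.3382·314.1250 = 7424.976 mm³

Volume = 7424.976 mm³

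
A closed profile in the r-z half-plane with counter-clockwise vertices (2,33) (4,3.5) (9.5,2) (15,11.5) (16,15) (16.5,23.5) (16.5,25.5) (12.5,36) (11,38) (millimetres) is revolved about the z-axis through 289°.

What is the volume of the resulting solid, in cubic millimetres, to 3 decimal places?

Profile (r,z), 9 vertices: (2,33) (4,3.5) (9.5,2) (15,11.5) (16,15) (16.5,23.5) (16.5,25.5) (12.5,36) (11,38)
edge 0: (2,33)→(4,3.5)  cross = 2·3.5 − 4·33 = -125.0000; (r_i+r_j)·cross = 6·-125.0000 = -750.0000
edge 1: (4,3.5)→(9.5,2)  cross = 4·2 − 9.5·3.5 = -25.2500; (r_i+r_j)·cross = 13.5·-25.2500 = -340.8750
edge 2: (9.5,2)→(15,11.5)  cross = 9.5·11.5 − 15·2 = 79.2500; (r_i+r_j)·cross = 24.5·79.2500 = 1941.6250
edge 3: (15,11.5)→(16,15)  cross = 15·15 − 16·11.5 = 41.0000; (r_i+r_j)·cross = 31·41.0000 = 1271.0000
edge 4: (16,15)→(16.5,23.5)  cross = 16·23.5 − 16.5·15 = 128.5000; (r_i+r_j)·cross = 32.5·128.5000 = 4176.2500
edge 5: (16.5,23.5)→(16.5,25.5)  cross = 16.5·25.5 − 16.5·23.5 = 33.0000; (r_i+r_j)·cross = 33·33.0000 = 1089.0000
edge 6: (16.5,25.5)→(12.5,36)  cross = 16.5·36 − 12.5·25.5 = 275.2500; (r_i+r_j)·cross = 29·275.2500 = 7982.2500
edge 7: (12.5,36)→(11,38)  cross = 12.5·38 − 11·36 = 79.0000; (r_i+r_j)·cross = 23.5·79.0000 = 1856.5000
edge 8: (11,38)→(2,33)  cross = 11·33 − 2·38 = 287.0000; (r_i+r_j)·cross = 13·287.0000 = 3731.0000
Σcross = 772.7500 → A = |Σcross|/2 = 386.3750 mm²
Σ(r_i+r_j)·cross = 20956.7500 → first moment M = |Σ|/6 = 3492.7917
R_c = M/A = 3492.7917/386.3750 = 9.0399 mm
θ = 289° = 5.044002 rad
V = θ·R_c·A = 5.044002·9.0399·386.3750 = 17617.647 mm³

Volume = 17617.647 mm³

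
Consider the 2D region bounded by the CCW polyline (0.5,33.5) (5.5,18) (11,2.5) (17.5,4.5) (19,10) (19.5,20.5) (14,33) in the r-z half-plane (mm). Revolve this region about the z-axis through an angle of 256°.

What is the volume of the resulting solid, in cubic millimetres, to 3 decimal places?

Volume = 18863.519 mm³

Profile (r,z), 7 vertices: (0.5,33.5) (5.5,18) (11,2.5) (17.5,4.5) (19,10) (19.5,20.5) (14,33)
edge 0: (0.5,33.5)→(5.5,18)  cross = 0.5·18 − 5.5·33.5 = -175.2500; (r_i+r_j)·cross = 6·-175.2500 = -1051.5000
edge 1: (5.5,18)→(11,2.5)  cross = 5.5·2.5 − 11·18 = -184.2500; (r_i+r_j)·cross = 16.5·-184.2500 = -3040.1250
edge 2: (11,2.5)→(17.5,4.5)  cross = 11·4.5 − 17.5·2.5 = 5.7500; (r_i+r_j)·cross = 28.5·5.7500 = 163.8750
edge 3: (17.5,4.5)→(19,10)  cross = 17.5·10 − 19·4.5 = 89.5000; (r_i+r_j)·cross = 36.5·89.5000 = 3266.7500
edge 4: (19,10)→(19.5,20.5)  cross = 19·20.5 − 19.5·10 = 194.5000; (r_i+r_j)·cross = 38.5·194.5000 = 7488.2500
edge 5: (19.5,20.5)→(14,33)  cross = 19.5·33 − 14·20.5 = 356.5000; (r_i+r_j)·cross = 33.5·356.5000 = 11942.7500
edge 6: (14,33)→(0.5,33.5)  cross = 14·33.5 − 0.5·33 = 452.5000; (r_i+r_j)·cross = 14.5·452.5000 = 6561.2500
Σcross = 739.2500 → A = |Σcross|/2 = 369.6250 mm²
Σ(r_i+r_j)·cross = 25331.2500 → first moment M = |Σ|/6 = 4221.8750
R_c = M/A = 4221.8750/369.6250 = 11.4220 mm
θ = 256° = 4.468043 rad
V = θ·R_c·A = 4.468043·11.4220·369.6250 = 18863.519 mm³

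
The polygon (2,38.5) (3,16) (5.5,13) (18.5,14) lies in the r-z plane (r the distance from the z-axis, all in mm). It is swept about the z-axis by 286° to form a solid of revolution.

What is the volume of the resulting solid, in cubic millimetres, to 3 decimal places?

Volume = 7711.358 mm³

Profile (r,z), 4 vertices: (2,38.5) (3,16) (5.5,13) (18.5,14)
edge 0: (2,38.5)→(3,16)  cross = 2·16 − 3·38.5 = -83.5000; (r_i+r_j)·cross = 5·-83.5000 = -417.5000
edge 1: (3,16)→(5.5,13)  cross = 3·13 − 5.5·16 = -49.0000; (r_i+r_j)·cross = 8.5·-49.0000 = -416.5000
edge 2: (5.5,13)→(18.5,14)  cross = 5.5·14 − 18.5·13 = -163.5000; (r_i+r_j)·cross = 24·-163.5000 = -3924.0000
edge 3: (18.5,14)→(2,38.5)  cross = 18.5·38.5 − 2·14 = 684.2500; (r_i+r_j)·cross = 20.5·684.2500 = 14027.1250
Σcross = 388.2500 → A = |Σcross|/2 = 194.1250 mm²
Σ(r_i+r_j)·cross = 9269.1250 → first moment M = |Σ|/6 = 1544.8542
R_c = M/A = 1544.8542/194.1250 = 7.9580 mm
θ = 286° = 4.991642 rad
V = θ·R_c·A = 4.991642·7.9580·194.1250 = 7711.358 mm³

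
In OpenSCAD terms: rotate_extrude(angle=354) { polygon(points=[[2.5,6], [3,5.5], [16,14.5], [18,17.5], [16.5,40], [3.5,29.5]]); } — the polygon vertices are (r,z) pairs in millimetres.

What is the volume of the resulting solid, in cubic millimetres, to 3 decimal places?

Profile (r,z), 6 vertices: (2.5,6) (3,5.5) (16,14.5) (18,17.5) (16.5,40) (3.5,29.5)
edge 0: (2.5,6)→(3,5.5)  cross = 2.5·5.5 − 3·6 = -4.2500; (r_i+r_j)·cross = 5.5·-4.2500 = -23.3750
edge 1: (3,5.5)→(16,14.5)  cross = 3·14.5 − 16·5.5 = -44.5000; (r_i+r_j)·cross = 19·-44.5000 = -845.5000
edge 2: (16,14.5)→(18,17.5)  cross = 16·17.5 − 18·14.5 = 19.0000; (r_i+r_j)·cross = 34·19.0000 = 646.0000
edge 3: (18,17.5)→(16.5,40)  cross = 18·40 − 16.5·17.5 = 431.2500; (r_i+r_j)·cross = 34.5·431.2500 = 14878.1250
edge 4: (16.5,40)→(3.5,29.5)  cross = 16.5·29.5 − 3.5·40 = 346.7500; (r_i+r_j)·cross = 20·346.7500 = 6935.0000
edge 5: (3.5,29.5)→(2.5,6)  cross = 3.5·6 − 2.5·29.5 = -52.7500; (r_i+r_j)·cross = 6·-52.7500 = -316.5000
Σcross = 695.5000 → A = |Σcross|/2 = 347.7500 mm²
Σ(r_i+r_j)·cross = 21273.7500 → first moment M = |Σ|/6 = 3545.6250
R_c = M/A = 3545.6250/347.7500 = 10.1959 mm
θ = 354° = 6.178466 rad
V = θ·R_c·A = 6.178466·10.1959·347.7500 = 21906.522 mm³

Volume = 21906.522 mm³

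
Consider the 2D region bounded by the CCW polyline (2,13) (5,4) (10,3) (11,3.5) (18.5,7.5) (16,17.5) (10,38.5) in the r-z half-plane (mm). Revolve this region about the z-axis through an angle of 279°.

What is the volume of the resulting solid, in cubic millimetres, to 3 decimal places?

Profile (r,z), 7 vertices: (2,13) (5,4) (10,3) (11,3.5) (18.5,7.5) (16,17.5) (10,38.5)
edge 0: (2,13)→(5,4)  cross = 2·4 − 5·13 = -57.0000; (r_i+r_j)·cross = 7·-57.0000 = -399.0000
edge 1: (5,4)→(10,3)  cross = 5·3 − 10·4 = -25.0000; (r_i+r_j)·cross = 15·-25.0000 = -375.0000
edge 2: (10,3)→(11,3.5)  cross = 10·3.5 − 11·3 = 2.0000; (r_i+r_j)·cross = 21·2.0000 = 42.0000
edge 3: (11,3.5)→(18.5,7.5)  cross = 11·7.5 − 18.5·3.5 = 17.7500; (r_i+r_j)·cross = 29.5·17.7500 = 523.6250
edge 4: (18.5,7.5)→(16,17.5)  cross = 18.5·17.5 − 16·7.5 = 203.7500; (r_i+r_j)·cross = 34.5·203.7500 = 7029.3750
edge 5: (16,17.5)→(10,38.5)  cross = 16·38.5 − 10·17.5 = 441.0000; (r_i+r_j)·cross = 26·441.0000 = 11466.0000
edge 6: (10,38.5)→(2,13)  cross = 10·13 − 2·38.5 = 53.0000; (r_i+r_j)·cross = 12·53.0000 = 636.0000
Σcross = 635.5000 → A = |Σcross|/2 = 317.7500 mm²
Σ(r_i+r_j)·cross = 18923.0000 → first moment M = |Σ|/6 = 3153.8333
R_c = M/A = 3153.8333/317.7500 = 9.9255 mm
θ = 279° = 4.869469 rad
V = θ·R_c·A = 4.869469·9.9255·317.7500 = 15357.492 mm³

Volume = 15357.492 mm³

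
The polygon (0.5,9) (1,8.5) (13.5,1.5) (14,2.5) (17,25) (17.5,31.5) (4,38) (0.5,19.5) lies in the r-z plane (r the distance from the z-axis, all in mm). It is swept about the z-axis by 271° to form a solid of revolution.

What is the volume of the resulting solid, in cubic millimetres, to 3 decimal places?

Volume = 18496.541 mm³

Profile (r,z), 8 vertices: (0.5,9) (1,8.5) (13.5,1.5) (14,2.5) (17,25) (17.5,31.5) (4,38) (0.5,19.5)
edge 0: (0.5,9)→(1,8.5)  cross = 0.5·8.5 − 1·9 = -4.7500; (r_i+r_j)·cross = 1.5·-4.7500 = -7.1250
edge 1: (1,8.5)→(13.5,1.5)  cross = 1·1.5 − 13.5·8.5 = -113.2500; (r_i+r_j)·cross = 14.5·-113.2500 = -1642.1250
edge 2: (13.5,1.5)→(14,2.5)  cross = 13.5·2.5 − 14·1.5 = 12.7500; (r_i+r_j)·cross = 27.5·12.7500 = 350.6250
edge 3: (14,2.5)→(17,25)  cross = 14·25 − 17·2.5 = 307.5000; (r_i+r_j)·cross = 31·307.5000 = 9532.5000
edge 4: (17,25)→(17.5,31.5)  cross = 17·31.5 − 17.5·25 = 98.0000; (r_i+r_j)·cross = 34.5·98.0000 = 3381.0000
edge 5: (17.5,31.5)→(4,38)  cross = 17.5·38 − 4·31.5 = 539.0000; (r_i+r_j)·cross = 21.5·539.0000 = 11588.5000
edge 6: (4,38)→(0.5,19.5)  cross = 4·19.5 − 0.5·38 = 59.0000; (r_i+r_j)·cross = 4.5·59.0000 = 265.5000
edge 7: (0.5,19.5)→(0.5,9)  cross = 0.5·9 − 0.5·19.5 = -5.2500; (r_i+r_j)·cross = 1·-5.2500 = -5.2500
Σcross = 893.0000 → A = |Σcross|/2 = 446.5000 mm²
Σ(r_i+r_j)·cross = 23463.6250 → first moment M = |Σ|/6 = 3910.6042
R_c = M/A = 3910.6042/446.5000 = 8.7584 mm
θ = 271° = 4.729842 rad
V = θ·R_c·A = 4.729842·8.7584·446.5000 = 18496.541 mm³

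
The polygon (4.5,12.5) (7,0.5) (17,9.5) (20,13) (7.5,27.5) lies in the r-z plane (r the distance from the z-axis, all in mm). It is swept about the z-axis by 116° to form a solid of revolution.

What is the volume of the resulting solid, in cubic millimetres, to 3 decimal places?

Profile (r,z), 5 vertices: (4.5,12.5) (7,0.5) (17,9.5) (20,13) (7.5,27.5)
edge 0: (4.5,12.5)→(7,0.5)  cross = 4.5·0.5 − 7·12.5 = -85.2500; (r_i+r_j)·cross = 11.5·-85.2500 = -980.3750
edge 1: (7,0.5)→(17,9.5)  cross = 7·9.5 − 17·0.5 = 58.0000; (r_i+r_j)·cross = 24·58.0000 = 1392.0000
edge 2: (17,9.5)→(20,13)  cross = 17·13 − 20·9.5 = 31.0000; (r_i+r_j)·cross = 37·31.0000 = 1147.0000
edge 3: (20,13)→(7.5,27.5)  cross = 20·27.5 − 7.5·13 = 452.5000; (r_i+r_j)·cross = 27.5·452.5000 = 12443.7500
edge 4: (7.5,27.5)→(4.5,12.5)  cross = 7.5·12.5 − 4.5·27.5 = -30.0000; (r_i+r_j)·cross = 12·-30.0000 = -360.0000
Σcross = 426.2500 → A = |Σcross|/2 = 213.1250 mm²
Σ(r_i+r_j)·cross = 13642.3750 → first moment M = |Σ|/6 = 2273.7292
R_c = M/A = 2273.7292/213.1250 = 10.6685 mm
θ = 116° = 2.024582 rad
V = θ·R_c·A = 2.024582·10.6685·213.1250 = 4603.351 mm³

Volume = 4603.351 mm³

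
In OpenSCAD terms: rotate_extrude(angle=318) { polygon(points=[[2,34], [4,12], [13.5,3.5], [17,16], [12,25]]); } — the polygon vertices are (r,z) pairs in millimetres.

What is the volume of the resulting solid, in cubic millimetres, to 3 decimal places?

Volume = 12284.557 mm³

Profile (r,z), 5 vertices: (2,34) (4,12) (13.5,3.5) (17,16) (12,25)
edge 0: (2,34)→(4,12)  cross = 2·12 − 4·34 = -112.0000; (r_i+r_j)·cross = 6·-112.0000 = -672.0000
edge 1: (4,12)→(13.5,3.5)  cross = 4·3.5 − 13.5·12 = -148.0000; (r_i+r_j)·cross = 17.5·-148.0000 = -2590.0000
edge 2: (13.5,3.5)→(17,16)  cross = 13.5·16 − 17·3.5 = 156.5000; (r_i+r_j)·cross = 30.5·156.5000 = 4773.2500
edge 3: (17,16)→(12,25)  cross = 17·25 − 12·16 = 233.0000; (r_i+r_j)·cross = 29·233.0000 = 6757.0000
edge 4: (12,25)→(2,34)  cross = 12·34 − 2·25 = 358.0000; (r_i+r_j)·cross = 14·358.0000 = 5012.0000
Σcross = 487.5000 → A = |Σcross|/2 = 243.7500 mm²
Σ(r_i+r_j)·cross = 13280.2500 → first moment M = |Σ|/6 = 2213.3750
R_c = M/A = 2213.3750/243.7500 = 9.0805 mm
θ = 318° = 5.550147 rad
V = θ·R_c·A = 5.550147·9.0805·243.7500 = 12284.557 mm³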